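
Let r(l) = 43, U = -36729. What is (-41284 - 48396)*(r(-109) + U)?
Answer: 3290000480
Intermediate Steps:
(-41284 - 48396)*(r(-109) + U) = (-41284 - 48396)*(43 - 36729) = -89680*(-36686) = 3290000480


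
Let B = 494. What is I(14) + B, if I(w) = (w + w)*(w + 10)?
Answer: 1166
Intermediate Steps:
I(w) = 2*w*(10 + w) (I(w) = (2*w)*(10 + w) = 2*w*(10 + w))
I(14) + B = 2*14*(10 + 14) + 494 = 2*14*24 + 494 = 672 + 494 = 1166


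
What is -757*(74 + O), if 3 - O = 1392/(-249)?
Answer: -5189235/83 ≈ -62521.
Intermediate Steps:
O = 713/83 (O = 3 - 1392/(-249) = 3 - 1392*(-1)/249 = 3 - 1*(-464/83) = 3 + 464/83 = 713/83 ≈ 8.5904)
-757*(74 + O) = -757*(74 + 713/83) = -757*6855/83 = -5189235/83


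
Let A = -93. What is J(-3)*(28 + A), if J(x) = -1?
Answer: 65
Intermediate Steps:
J(-3)*(28 + A) = -(28 - 93) = -1*(-65) = 65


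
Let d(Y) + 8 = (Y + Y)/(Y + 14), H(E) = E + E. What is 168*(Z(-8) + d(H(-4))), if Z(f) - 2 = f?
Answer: -2800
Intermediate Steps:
Z(f) = 2 + f
H(E) = 2*E
d(Y) = -8 + 2*Y/(14 + Y) (d(Y) = -8 + (Y + Y)/(Y + 14) = -8 + (2*Y)/(14 + Y) = -8 + 2*Y/(14 + Y))
168*(Z(-8) + d(H(-4))) = 168*((2 - 8) + 2*(-56 - 6*(-4))/(14 + 2*(-4))) = 168*(-6 + 2*(-56 - 3*(-8))/(14 - 8)) = 168*(-6 + 2*(-56 + 24)/6) = 168*(-6 + 2*(⅙)*(-32)) = 168*(-6 - 32/3) = 168*(-50/3) = -2800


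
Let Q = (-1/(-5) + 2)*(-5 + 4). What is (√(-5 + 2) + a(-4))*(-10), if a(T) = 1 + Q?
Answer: 12 - 10*I*√3 ≈ 12.0 - 17.32*I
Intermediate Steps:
Q = -11/5 (Q = (-1*(-⅕) + 2)*(-1) = (⅕ + 2)*(-1) = (11/5)*(-1) = -11/5 ≈ -2.2000)
a(T) = -6/5 (a(T) = 1 - 11/5 = -6/5)
(√(-5 + 2) + a(-4))*(-10) = (√(-5 + 2) - 6/5)*(-10) = (√(-3) - 6/5)*(-10) = (I*√3 - 6/5)*(-10) = (-6/5 + I*√3)*(-10) = 12 - 10*I*√3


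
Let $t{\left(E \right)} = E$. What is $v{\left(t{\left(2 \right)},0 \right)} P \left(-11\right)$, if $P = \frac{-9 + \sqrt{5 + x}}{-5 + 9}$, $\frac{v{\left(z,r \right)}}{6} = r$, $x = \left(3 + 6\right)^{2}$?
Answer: $0$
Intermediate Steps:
$x = 81$ ($x = 9^{2} = 81$)
$v{\left(z,r \right)} = 6 r$
$P = - \frac{9}{4} + \frac{\sqrt{86}}{4}$ ($P = \frac{-9 + \sqrt{5 + 81}}{-5 + 9} = \frac{-9 + \sqrt{86}}{4} = \left(-9 + \sqrt{86}\right) \frac{1}{4} = - \frac{9}{4} + \frac{\sqrt{86}}{4} \approx 0.068405$)
$v{\left(t{\left(2 \right)},0 \right)} P \left(-11\right) = 6 \cdot 0 \left(- \frac{9}{4} + \frac{\sqrt{86}}{4}\right) \left(-11\right) = 0 \left(- \frac{9}{4} + \frac{\sqrt{86}}{4}\right) \left(-11\right) = 0 \left(-11\right) = 0$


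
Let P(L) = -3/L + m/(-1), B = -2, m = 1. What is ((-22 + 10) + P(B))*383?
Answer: -8809/2 ≈ -4404.5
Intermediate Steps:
P(L) = -1 - 3/L (P(L) = -3/L + 1/(-1) = -3/L + 1*(-1) = -3/L - 1 = -1 - 3/L)
((-22 + 10) + P(B))*383 = ((-22 + 10) + (-3 - 1*(-2))/(-2))*383 = (-12 - (-3 + 2)/2)*383 = (-12 - ½*(-1))*383 = (-12 + ½)*383 = -23/2*383 = -8809/2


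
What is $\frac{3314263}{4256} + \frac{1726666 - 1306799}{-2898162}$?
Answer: $\frac{4801742065327}{6167288736} \approx 778.58$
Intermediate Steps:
$\frac{3314263}{4256} + \frac{1726666 - 1306799}{-2898162} = 3314263 \cdot \frac{1}{4256} + \left(1726666 - 1306799\right) \left(- \frac{1}{2898162}\right) = \frac{3314263}{4256} + 419867 \left(- \frac{1}{2898162}\right) = \frac{3314263}{4256} - \frac{419867}{2898162} = \frac{4801742065327}{6167288736}$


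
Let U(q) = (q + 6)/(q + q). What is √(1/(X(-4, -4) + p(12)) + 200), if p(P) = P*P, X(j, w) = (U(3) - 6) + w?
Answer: √14688742/271 ≈ 14.142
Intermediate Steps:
U(q) = (6 + q)/(2*q) (U(q) = (6 + q)/((2*q)) = (6 + q)*(1/(2*q)) = (6 + q)/(2*q))
X(j, w) = -9/2 + w (X(j, w) = ((½)*(6 + 3)/3 - 6) + w = ((½)*(⅓)*9 - 6) + w = (3/2 - 6) + w = -9/2 + w)
p(P) = P²
√(1/(X(-4, -4) + p(12)) + 200) = √(1/((-9/2 - 4) + 12²) + 200) = √(1/(-17/2 + 144) + 200) = √(1/(271/2) + 200) = √(2/271 + 200) = √(54202/271) = √14688742/271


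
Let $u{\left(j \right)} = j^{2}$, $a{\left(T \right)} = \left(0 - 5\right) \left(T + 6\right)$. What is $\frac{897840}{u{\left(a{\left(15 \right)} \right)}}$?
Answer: $\frac{19952}{245} \approx 81.437$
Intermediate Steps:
$a{\left(T \right)} = -30 - 5 T$ ($a{\left(T \right)} = - 5 \left(6 + T\right) = -30 - 5 T$)
$\frac{897840}{u{\left(a{\left(15 \right)} \right)}} = \frac{897840}{\left(-30 - 75\right)^{2}} = \frac{897840}{\left(-105\right)^{2}} = \frac{897840}{11025} = 897840 \cdot \frac{1}{11025} = \frac{19952}{245}$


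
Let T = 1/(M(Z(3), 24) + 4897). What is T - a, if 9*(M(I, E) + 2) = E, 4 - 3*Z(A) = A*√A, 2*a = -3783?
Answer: 55583625/29386 ≈ 1891.5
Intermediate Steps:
a = -3783/2 (a = (½)*(-3783) = -3783/2 ≈ -1891.5)
Z(A) = 4/3 - A^(3/2)/3 (Z(A) = 4/3 - A*√A/3 = 4/3 - A^(3/2)/3)
M(I, E) = -2 + E/9
T = 3/14693 (T = 1/((-2 + (⅑)*24) + 4897) = 1/((-2 + 8/3) + 4897) = 1/(⅔ + 4897) = 1/(14693/3) = 3/14693 ≈ 0.00020418)
T - a = 3/14693 - 1*(-3783/2) = 3/14693 + 3783/2 = 55583625/29386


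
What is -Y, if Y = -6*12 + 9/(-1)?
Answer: 81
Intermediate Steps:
Y = -81 (Y = -72 + 9*(-1) = -72 - 9 = -81)
-Y = -1*(-81) = 81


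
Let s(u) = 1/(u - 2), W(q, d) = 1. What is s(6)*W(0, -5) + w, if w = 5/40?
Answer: 3/8 ≈ 0.37500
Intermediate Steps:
w = ⅛ (w = 5*(1/40) = ⅛ ≈ 0.12500)
s(u) = 1/(-2 + u)
s(6)*W(0, -5) + w = 1/(-2 + 6) + ⅛ = 1/4 + ⅛ = (¼)*1 + ⅛ = ¼ + ⅛ = 3/8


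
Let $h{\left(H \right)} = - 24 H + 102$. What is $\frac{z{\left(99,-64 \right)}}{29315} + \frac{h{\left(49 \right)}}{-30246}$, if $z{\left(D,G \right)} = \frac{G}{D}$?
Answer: $\frac{519168491}{14629914585} \approx 0.035487$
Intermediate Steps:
$h{\left(H \right)} = 102 - 24 H$
$\frac{z{\left(99,-64 \right)}}{29315} + \frac{h{\left(49 \right)}}{-30246} = \frac{\left(-64\right) \frac{1}{99}}{29315} + \frac{102 - 1176}{-30246} = \left(-64\right) \frac{1}{99} \cdot \frac{1}{29315} + \left(102 - 1176\right) \left(- \frac{1}{30246}\right) = \left(- \frac{64}{99}\right) \frac{1}{29315} - - \frac{179}{5041} = - \frac{64}{2902185} + \frac{179}{5041} = \frac{519168491}{14629914585}$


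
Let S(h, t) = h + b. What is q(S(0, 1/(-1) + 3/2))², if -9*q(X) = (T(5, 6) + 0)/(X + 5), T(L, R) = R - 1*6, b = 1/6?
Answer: 0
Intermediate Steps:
b = ⅙ ≈ 0.16667
T(L, R) = -6 + R (T(L, R) = R - 6 = -6 + R)
S(h, t) = ⅙ + h (S(h, t) = h + ⅙ = ⅙ + h)
q(X) = 0 (q(X) = -((-6 + 6) + 0)/(9*(X + 5)) = -(0 + 0)/(9*(5 + X)) = -0/(5 + X) = -⅑*0 = 0)
q(S(0, 1/(-1) + 3/2))² = 0² = 0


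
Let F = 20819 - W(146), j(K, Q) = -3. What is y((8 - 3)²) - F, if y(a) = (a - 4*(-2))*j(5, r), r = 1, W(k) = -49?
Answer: -20967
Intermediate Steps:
y(a) = -24 - 3*a (y(a) = (a - 4*(-2))*(-3) = (a + 8)*(-3) = (8 + a)*(-3) = -24 - 3*a)
F = 20868 (F = 20819 - 1*(-49) = 20819 + 49 = 20868)
y((8 - 3)²) - F = (-24 - 3*(8 - 3)²) - 1*20868 = (-24 - 3*5²) - 20868 = (-24 - 3*25) - 20868 = (-24 - 75) - 20868 = -99 - 20868 = -20967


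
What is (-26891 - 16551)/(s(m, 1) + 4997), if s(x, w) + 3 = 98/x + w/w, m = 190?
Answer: -2063495/237287 ≈ -8.6962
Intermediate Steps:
s(x, w) = -2 + 98/x (s(x, w) = -3 + (98/x + w/w) = -3 + (98/x + 1) = -3 + (1 + 98/x) = -2 + 98/x)
(-26891 - 16551)/(s(m, 1) + 4997) = (-26891 - 16551)/((-2 + 98/190) + 4997) = -43442/((-2 + 98*(1/190)) + 4997) = -43442/((-2 + 49/95) + 4997) = -43442/(-141/95 + 4997) = -43442/474574/95 = -43442*95/474574 = -2063495/237287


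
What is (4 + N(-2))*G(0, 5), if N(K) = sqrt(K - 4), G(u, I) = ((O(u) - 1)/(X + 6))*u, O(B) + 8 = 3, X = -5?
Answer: 0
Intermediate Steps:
O(B) = -5 (O(B) = -8 + 3 = -5)
G(u, I) = -6*u (G(u, I) = ((-5 - 1)/(-5 + 6))*u = (-6/1)*u = (-6*1)*u = -6*u)
N(K) = sqrt(-4 + K)
(4 + N(-2))*G(0, 5) = (4 + sqrt(-4 - 2))*(-6*0) = (4 + sqrt(-6))*0 = (4 + I*sqrt(6))*0 = 0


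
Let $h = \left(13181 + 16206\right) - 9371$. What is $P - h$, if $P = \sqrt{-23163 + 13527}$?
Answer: $-20016 + 2 i \sqrt{2409} \approx -20016.0 + 98.163 i$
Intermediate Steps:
$h = 20016$ ($h = 29387 - 9371 = 20016$)
$P = 2 i \sqrt{2409}$ ($P = \sqrt{-9636} = 2 i \sqrt{2409} \approx 98.163 i$)
$P - h = 2 i \sqrt{2409} - 20016 = -20016 + 2 i \sqrt{2409}$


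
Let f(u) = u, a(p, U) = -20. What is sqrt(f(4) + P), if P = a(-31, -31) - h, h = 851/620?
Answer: I*sqrt(1669505)/310 ≈ 4.168*I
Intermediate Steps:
h = 851/620 (h = 851*(1/620) = 851/620 ≈ 1.3726)
P = -13251/620 (P = -20 - 1*851/620 = -20 - 851/620 = -13251/620 ≈ -21.373)
sqrt(f(4) + P) = sqrt(4 - 13251/620) = sqrt(-10771/620) = I*sqrt(1669505)/310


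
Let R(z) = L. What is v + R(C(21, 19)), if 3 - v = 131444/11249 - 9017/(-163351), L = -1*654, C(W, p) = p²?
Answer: -1217808485826/1837535399 ≈ -662.74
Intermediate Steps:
L = -654
v = -16060334880/1837535399 (v = 3 - (131444/11249 - 9017/(-163351)) = 3 - (131444*(1/11249) - 9017*(-1/163351)) = 3 - (131444/11249 + 9017/163351) = 3 - 1*21572941077/1837535399 = 3 - 21572941077/1837535399 = -16060334880/1837535399 ≈ -8.7401)
R(z) = -654
v + R(C(21, 19)) = -16060334880/1837535399 - 654 = -1217808485826/1837535399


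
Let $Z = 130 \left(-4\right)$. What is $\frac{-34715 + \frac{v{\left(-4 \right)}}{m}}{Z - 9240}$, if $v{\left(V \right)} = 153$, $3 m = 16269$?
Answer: $\frac{2768519}{778360} \approx 3.5569$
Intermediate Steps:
$m = 5423$ ($m = \frac{1}{3} \cdot 16269 = 5423$)
$Z = -520$
$\frac{-34715 + \frac{v{\left(-4 \right)}}{m}}{Z - 9240} = \frac{-34715 + \frac{153}{5423}}{-520 - 9240} = \frac{-34715 + 153 \cdot \frac{1}{5423}}{-9760} = \left(-34715 + \frac{9}{319}\right) \left(- \frac{1}{9760}\right) = \left(- \frac{11074076}{319}\right) \left(- \frac{1}{9760}\right) = \frac{2768519}{778360}$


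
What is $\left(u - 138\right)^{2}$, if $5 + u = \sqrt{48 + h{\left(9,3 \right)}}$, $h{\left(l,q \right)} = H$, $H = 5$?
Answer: $\left(143 - \sqrt{53}\right)^{2} \approx 18420.0$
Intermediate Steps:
$h{\left(l,q \right)} = 5$
$u = -5 + \sqrt{53}$ ($u = -5 + \sqrt{48 + 5} = -5 + \sqrt{53} \approx 2.2801$)
$\left(u - 138\right)^{2} = \left(\left(-5 + \sqrt{53}\right) - 138\right)^{2} = \left(-143 + \sqrt{53}\right)^{2}$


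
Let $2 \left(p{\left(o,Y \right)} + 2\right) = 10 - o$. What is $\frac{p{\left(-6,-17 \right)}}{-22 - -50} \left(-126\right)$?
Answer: $-27$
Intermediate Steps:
$p{\left(o,Y \right)} = 3 - \frac{o}{2}$ ($p{\left(o,Y \right)} = -2 + \frac{10 - o}{2} = -2 - \left(-5 + \frac{o}{2}\right) = 3 - \frac{o}{2}$)
$\frac{p{\left(-6,-17 \right)}}{-22 - -50} \left(-126\right) = \frac{3 - -3}{-22 - -50} \left(-126\right) = \frac{3 + 3}{-22 + 50} \left(-126\right) = \frac{6}{28} \left(-126\right) = 6 \cdot \frac{1}{28} \left(-126\right) = \frac{3}{14} \left(-126\right) = -27$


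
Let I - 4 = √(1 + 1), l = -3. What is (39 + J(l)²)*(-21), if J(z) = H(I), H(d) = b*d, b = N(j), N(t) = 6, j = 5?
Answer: -14427 - 6048*√2 ≈ -22980.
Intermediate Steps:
I = 4 + √2 (I = 4 + √(1 + 1) = 4 + √2 ≈ 5.4142)
b = 6
H(d) = 6*d
J(z) = 24 + 6*√2 (J(z) = 6*(4 + √2) = 24 + 6*√2)
(39 + J(l)²)*(-21) = (39 + (24 + 6*√2)²)*(-21) = -819 - 21*(24 + 6*√2)²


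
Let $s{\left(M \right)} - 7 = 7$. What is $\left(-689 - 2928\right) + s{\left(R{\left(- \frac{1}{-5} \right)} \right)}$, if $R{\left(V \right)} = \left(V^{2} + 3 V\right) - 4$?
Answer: $-3603$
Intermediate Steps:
$R{\left(V \right)} = -4 + V^{2} + 3 V$
$s{\left(M \right)} = 14$ ($s{\left(M \right)} = 7 + 7 = 14$)
$\left(-689 - 2928\right) + s{\left(R{\left(- \frac{1}{-5} \right)} \right)} = \left(-689 - 2928\right) + 14 = -3617 + 14 = -3603$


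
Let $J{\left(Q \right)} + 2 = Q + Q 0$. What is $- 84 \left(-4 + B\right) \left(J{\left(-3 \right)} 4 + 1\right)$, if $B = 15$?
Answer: $17556$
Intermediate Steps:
$J{\left(Q \right)} = -2 + Q$ ($J{\left(Q \right)} = -2 + \left(Q + Q 0\right) = -2 + \left(Q + 0\right) = -2 + Q$)
$- 84 \left(-4 + B\right) \left(J{\left(-3 \right)} 4 + 1\right) = - 84 \left(-4 + 15\right) \left(\left(-2 - 3\right) 4 + 1\right) = - 84 \cdot 11 \left(\left(-5\right) 4 + 1\right) = - 84 \cdot 11 \left(-20 + 1\right) = - 84 \cdot 11 \left(-19\right) = \left(-84\right) \left(-209\right) = 17556$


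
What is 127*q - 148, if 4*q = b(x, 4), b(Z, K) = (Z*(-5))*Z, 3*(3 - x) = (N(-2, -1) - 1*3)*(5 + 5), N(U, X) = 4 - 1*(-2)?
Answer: -31707/4 ≈ -7926.8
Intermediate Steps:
N(U, X) = 6 (N(U, X) = 4 + 2 = 6)
x = -7 (x = 3 - (6 - 1*3)*(5 + 5)/3 = 3 - (6 - 3)*10/3 = 3 - 10 = -7)
b(Z, K) = -5*Z² (b(Z, K) = (-5*Z)*Z = -5*Z²)
q = -245/4 (q = (-5*(-7)²)/4 = (-5*49)/4 = (¼)*(-245) = -245/4 ≈ -61.250)
127*q - 148 = 127*(-245/4) - 148 = -31115/4 - 148 = -31707/4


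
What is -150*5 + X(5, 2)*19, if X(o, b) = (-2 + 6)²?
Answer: -446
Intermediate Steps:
X(o, b) = 16 (X(o, b) = 4² = 16)
-150*5 + X(5, 2)*19 = -150*5 + 16*19 = -750 + 304 = -446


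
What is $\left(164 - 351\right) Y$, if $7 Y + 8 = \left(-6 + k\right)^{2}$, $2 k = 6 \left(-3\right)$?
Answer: $-5797$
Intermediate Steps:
$k = -9$ ($k = \frac{6 \left(-3\right)}{2} = \frac{1}{2} \left(-18\right) = -9$)
$Y = 31$ ($Y = - \frac{8}{7} + \frac{\left(-6 - 9\right)^{2}}{7} = - \frac{8}{7} + \frac{\left(-15\right)^{2}}{7} = - \frac{8}{7} + \frac{1}{7} \cdot 225 = - \frac{8}{7} + \frac{225}{7} = 31$)
$\left(164 - 351\right) Y = \left(164 - 351\right) 31 = \left(-187\right) 31 = -5797$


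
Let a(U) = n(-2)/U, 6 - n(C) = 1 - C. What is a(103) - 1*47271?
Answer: -4868910/103 ≈ -47271.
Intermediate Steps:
n(C) = 5 + C (n(C) = 6 - (1 - C) = 6 + (-1 + C) = 5 + C)
a(U) = 3/U (a(U) = (5 - 2)/U = 3/U)
a(103) - 1*47271 = 3/103 - 1*47271 = 3*(1/103) - 47271 = 3/103 - 47271 = -4868910/103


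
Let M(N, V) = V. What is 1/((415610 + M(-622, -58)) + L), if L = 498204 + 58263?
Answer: 1/972019 ≈ 1.0288e-6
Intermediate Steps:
L = 556467
1/((415610 + M(-622, -58)) + L) = 1/((415610 - 58) + 556467) = 1/(415552 + 556467) = 1/972019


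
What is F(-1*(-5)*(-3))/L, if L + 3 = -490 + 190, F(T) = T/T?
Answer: -1/303 ≈ -0.0033003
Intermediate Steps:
F(T) = 1
L = -303 (L = -3 + (-490 + 190) = -3 - 300 = -303)
F(-1*(-5)*(-3))/L = 1/(-303) = 1*(-1/303) = -1/303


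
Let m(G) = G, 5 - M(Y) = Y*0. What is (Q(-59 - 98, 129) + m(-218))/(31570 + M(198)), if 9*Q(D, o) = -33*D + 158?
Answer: 3377/284175 ≈ 0.011884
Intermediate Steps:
M(Y) = 5 (M(Y) = 5 - Y*0 = 5 - 1*0 = 5 + 0 = 5)
Q(D, o) = 158/9 - 11*D/3 (Q(D, o) = (-33*D + 158)/9 = (158 - 33*D)/9 = 158/9 - 11*D/3)
(Q(-59 - 98, 129) + m(-218))/(31570 + M(198)) = ((158/9 - 11*(-59 - 98)/3) - 218)/(31570 + 5) = ((158/9 - 11/3*(-157)) - 218)/31575 = ((158/9 + 1727/3) - 218)*(1/31575) = (5339/9 - 218)*(1/31575) = (3377/9)*(1/31575) = 3377/284175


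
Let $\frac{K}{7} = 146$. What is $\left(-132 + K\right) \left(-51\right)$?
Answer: $-45390$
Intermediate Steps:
$K = 1022$ ($K = 7 \cdot 146 = 1022$)
$\left(-132 + K\right) \left(-51\right) = \left(-132 + 1022\right) \left(-51\right) = 890 \left(-51\right) = -45390$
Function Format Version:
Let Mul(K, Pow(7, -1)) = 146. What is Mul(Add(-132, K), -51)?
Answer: -45390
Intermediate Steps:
K = 1022 (K = Mul(7, 146) = 1022)
Mul(Add(-132, K), -51) = Mul(Add(-132, 1022), -51) = Mul(890, -51) = -45390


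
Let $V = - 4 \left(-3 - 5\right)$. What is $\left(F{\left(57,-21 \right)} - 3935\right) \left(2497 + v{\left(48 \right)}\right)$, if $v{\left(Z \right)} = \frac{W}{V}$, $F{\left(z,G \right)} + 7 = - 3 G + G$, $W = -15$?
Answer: $- \frac{77891775}{8} \approx -9.7365 \cdot 10^{6}$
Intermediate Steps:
$F{\left(z,G \right)} = -7 - 2 G$ ($F{\left(z,G \right)} = -7 + \left(- 3 G + G\right) = -7 - 2 G$)
$V = 32$ ($V = \left(-4\right) \left(-8\right) = 32$)
$v{\left(Z \right)} = - \frac{15}{32}$
$\left(F{\left(57,-21 \right)} - 3935\right) \left(2497 + v{\left(48 \right)}\right) = \left(\left(-7 - -42\right) - 3935\right) \left(2497 - \frac{15}{32}\right) = \left(\left(-7 + 42\right) - 3935\right) \frac{79889}{32} = \left(35 - 3935\right) \frac{79889}{32} = \left(-3900\right) \frac{79889}{32} = - \frac{77891775}{8}$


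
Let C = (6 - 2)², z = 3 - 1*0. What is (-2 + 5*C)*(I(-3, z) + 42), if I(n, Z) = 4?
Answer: 3588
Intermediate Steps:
z = 3 (z = 3 + 0 = 3)
C = 16 (C = 4² = 16)
(-2 + 5*C)*(I(-3, z) + 42) = (-2 + 5*16)*(4 + 42) = (-2 + 80)*46 = 78*46 = 3588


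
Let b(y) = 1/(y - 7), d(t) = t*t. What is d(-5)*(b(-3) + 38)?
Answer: 1895/2 ≈ 947.50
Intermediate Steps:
d(t) = t²
b(y) = 1/(-7 + y)
d(-5)*(b(-3) + 38) = (-5)²*(1/(-7 - 3) + 38) = 25*(1/(-10) + 38) = 25*(-⅒ + 38) = 25*(379/10) = 1895/2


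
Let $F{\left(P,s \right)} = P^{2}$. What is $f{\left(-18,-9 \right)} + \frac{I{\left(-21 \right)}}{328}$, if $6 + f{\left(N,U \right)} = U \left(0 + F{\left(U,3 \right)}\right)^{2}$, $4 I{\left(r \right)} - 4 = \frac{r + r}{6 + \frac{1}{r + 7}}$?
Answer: $- \frac{200964173}{3403} \approx -59055.0$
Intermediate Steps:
$I{\left(r \right)} = 1 + \frac{r}{2 \left(6 + \frac{1}{7 + r}\right)}$ ($I{\left(r \right)} = 1 + \frac{\left(r + r\right) \frac{1}{6 + \frac{1}{r + 7}}}{4} = 1 + \frac{2 r \frac{1}{6 + \frac{1}{7 + r}}}{4} = 1 + \frac{r}{2 \left(6 + \frac{1}{7 + r}\right)}$)
$f{\left(N,U \right)} = -6 + U^{5}$ ($f{\left(N,U \right)} = -6 + U \left(0 + U^{2}\right)^{2} = -6 + U \left(U^{2}\right)^{2} = -6 + U U^{4} = -6 + U^{5}$)
$f{\left(-18,-9 \right)} + \frac{I{\left(-21 \right)}}{328} = \left(-6 + \left(-9\right)^{5}\right) + \frac{\frac{1}{2} \frac{1}{43 + 6 \left(-21\right)} \left(86 + \left(-21\right)^{2} + 19 \left(-21\right)\right)}{328} = \left(-6 - 59049\right) + \frac{86 + 441 - 399}{2 \left(43 - 126\right)} \frac{1}{328} = -59055 + \frac{1}{2} \frac{1}{-83} \cdot 128 \cdot \frac{1}{328} = -59055 + \frac{1}{2} \left(- \frac{1}{83}\right) 128 \cdot \frac{1}{328} = -59055 - \frac{8}{3403} = - \frac{200964173}{3403}$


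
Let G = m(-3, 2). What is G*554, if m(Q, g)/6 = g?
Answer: 6648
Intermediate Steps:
m(Q, g) = 6*g
G = 12 (G = 6*2 = 12)
G*554 = 12*554 = 6648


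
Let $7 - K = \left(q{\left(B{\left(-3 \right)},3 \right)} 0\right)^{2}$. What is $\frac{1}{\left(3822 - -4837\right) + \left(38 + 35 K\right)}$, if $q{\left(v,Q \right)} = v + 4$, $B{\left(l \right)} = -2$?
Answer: $\frac{1}{8942} \approx 0.00011183$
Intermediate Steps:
$q{\left(v,Q \right)} = 4 + v$
$K = 7$ ($K = 7 - \left(\left(4 - 2\right) 0\right)^{2} = 7 - \left(2 \cdot 0\right)^{2} = 7 - 0^{2} = 7 - 0 = 7 + 0 = 7$)
$\frac{1}{\left(3822 - -4837\right) + \left(38 + 35 K\right)} = \frac{1}{\left(3822 - -4837\right) + \left(38 + 35 \cdot 7\right)} = \frac{1}{\left(3822 + 4837\right) + \left(38 + 245\right)} = \frac{1}{8659 + 283} = \frac{1}{8942}$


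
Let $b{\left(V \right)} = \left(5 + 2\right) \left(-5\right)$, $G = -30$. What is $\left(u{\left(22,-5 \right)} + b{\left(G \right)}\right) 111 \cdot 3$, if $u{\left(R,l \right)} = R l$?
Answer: $-48285$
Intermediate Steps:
$b{\left(V \right)} = -35$ ($b{\left(V \right)} = 7 \left(-5\right) = -35$)
$\left(u{\left(22,-5 \right)} + b{\left(G \right)}\right) 111 \cdot 3 = \left(22 \left(-5\right) - 35\right) 111 \cdot 3 = \left(-110 - 35\right) 333 = \left(-145\right) 333 = -48285$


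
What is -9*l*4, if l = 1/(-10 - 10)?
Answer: 9/5 ≈ 1.8000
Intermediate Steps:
l = -1/20 (l = 1/(-20) = -1/20 ≈ -0.050000)
-9*l*4 = -9*(-1/20)*4 = (9/20)*4 = 9/5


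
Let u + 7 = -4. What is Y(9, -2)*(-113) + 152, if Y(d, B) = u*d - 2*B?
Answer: 10887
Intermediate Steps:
u = -11 (u = -7 - 4 = -11)
Y(d, B) = -11*d - 2*B
Y(9, -2)*(-113) + 152 = (-11*9 - 2*(-2))*(-113) + 152 = (-99 + 4)*(-113) + 152 = -95*(-113) + 152 = 10735 + 152 = 10887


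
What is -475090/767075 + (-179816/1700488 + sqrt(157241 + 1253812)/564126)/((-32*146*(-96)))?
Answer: -9058654626215131/14625996868577280 + 7*sqrt(28797)/253017280512 ≈ -0.61935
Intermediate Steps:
-475090/767075 + (-179816/1700488 + sqrt(157241 + 1253812)/564126)/((-32*146*(-96))) = -475090*1/767075 + (-179816*1/1700488 + sqrt(1411053)*(1/564126))/((-4672*(-96))) = -95018/153415 + (-22477/212561 + (7*sqrt(28797))*(1/564126))/448512 = -95018/153415 + (-22477/212561 + 7*sqrt(28797)/564126)*(1/448512) = -95018/153415 + (-22477/95336159232 + 7*sqrt(28797)/253017280512) = -9058654626215131/14625996868577280 + 7*sqrt(28797)/253017280512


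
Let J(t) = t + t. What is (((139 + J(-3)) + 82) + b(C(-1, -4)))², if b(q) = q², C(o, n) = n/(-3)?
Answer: 3806401/81 ≈ 46993.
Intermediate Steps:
J(t) = 2*t
C(o, n) = -n/3 (C(o, n) = n*(-⅓) = -n/3)
(((139 + J(-3)) + 82) + b(C(-1, -4)))² = (((139 + 2*(-3)) + 82) + (-⅓*(-4))²)² = (((139 - 6) + 82) + (4/3)²)² = ((133 + 82) + 16/9)² = (215 + 16/9)² = (1951/9)² = 3806401/81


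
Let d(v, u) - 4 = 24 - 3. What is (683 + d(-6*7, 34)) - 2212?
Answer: -1504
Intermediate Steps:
d(v, u) = 25 (d(v, u) = 4 + (24 - 3) = 4 + 21 = 25)
(683 + d(-6*7, 34)) - 2212 = (683 + 25) - 2212 = 708 - 2212 = -1504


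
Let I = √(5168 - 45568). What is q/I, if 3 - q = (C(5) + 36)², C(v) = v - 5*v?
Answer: 253*I*√101/2020 ≈ 1.2587*I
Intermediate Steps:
C(v) = -4*v
q = -253 (q = 3 - (-4*5 + 36)² = 3 - (-20 + 36)² = 3 - 1*16² = 3 - 1*256 = 3 - 256 = -253)
I = 20*I*√101 (I = √(-40400) = 20*I*√101 ≈ 201.0*I)
q/I = -253*(-I*√101/2020) = -(-253)*I*√101/2020 = 253*I*√101/2020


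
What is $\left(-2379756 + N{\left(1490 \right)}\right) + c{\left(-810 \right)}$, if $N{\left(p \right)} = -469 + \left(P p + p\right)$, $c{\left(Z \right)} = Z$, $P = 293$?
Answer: $-1942975$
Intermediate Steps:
$N{\left(p \right)} = -469 + 294 p$ ($N{\left(p \right)} = -469 + \left(293 p + p\right) = -469 + 294 p$)
$\left(-2379756 + N{\left(1490 \right)}\right) + c{\left(-810 \right)} = \left(-2379756 + \left(-469 + 294 \cdot 1490\right)\right) - 810 = \left(-2379756 + \left(-469 + 438060\right)\right) - 810 = \left(-2379756 + 437591\right) - 810 = -1942165 - 810 = -1942975$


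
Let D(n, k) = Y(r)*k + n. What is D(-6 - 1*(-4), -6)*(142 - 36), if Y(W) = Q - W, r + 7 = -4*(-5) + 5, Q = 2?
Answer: 9964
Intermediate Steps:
r = 18 (r = -7 + (-4*(-5) + 5) = -7 + (20 + 5) = -7 + 25 = 18)
Y(W) = 2 - W
D(n, k) = n - 16*k (D(n, k) = (2 - 1*18)*k + n = (2 - 18)*k + n = -16*k + n = n - 16*k)
D(-6 - 1*(-4), -6)*(142 - 36) = ((-6 - 1*(-4)) - 16*(-6))*(142 - 36) = ((-6 + 4) + 96)*106 = (-2 + 96)*106 = 94*106 = 9964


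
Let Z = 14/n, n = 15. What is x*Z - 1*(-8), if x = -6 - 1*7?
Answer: -62/15 ≈ -4.1333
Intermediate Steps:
Z = 14/15 ≈ 0.93333
x = -13 (x = -6 - 7 = -13)
x*Z - 1*(-8) = -13*14/15 - 1*(-8) = -182/15 + 8 = -62/15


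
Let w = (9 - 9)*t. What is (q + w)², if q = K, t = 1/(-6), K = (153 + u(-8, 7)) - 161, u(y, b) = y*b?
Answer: 4096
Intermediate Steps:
u(y, b) = b*y
K = -64 (K = (153 + 7*(-8)) - 161 = (153 - 56) - 161 = 97 - 161 = -64)
t = -⅙ ≈ -0.16667
w = 0 (w = (9 - 9)*(-⅙) = 0*(-⅙) = 0)
q = -64
(q + w)² = (-64 + 0)² = (-64)² = 4096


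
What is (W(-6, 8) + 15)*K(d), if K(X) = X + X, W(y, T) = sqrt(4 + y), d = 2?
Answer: 60 + 4*I*sqrt(2) ≈ 60.0 + 5.6569*I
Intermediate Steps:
K(X) = 2*X
(W(-6, 8) + 15)*K(d) = (sqrt(4 - 6) + 15)*(2*2) = (sqrt(-2) + 15)*4 = (I*sqrt(2) + 15)*4 = (15 + I*sqrt(2))*4 = 60 + 4*I*sqrt(2)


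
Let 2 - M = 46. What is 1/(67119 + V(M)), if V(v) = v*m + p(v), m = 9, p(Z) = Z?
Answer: 1/66679 ≈ 1.4997e-5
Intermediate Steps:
M = -44 (M = 2 - 1*46 = 2 - 46 = -44)
V(v) = 10*v (V(v) = v*9 + v = 9*v + v = 10*v)
1/(67119 + V(M)) = 1/(67119 + 10*(-44)) = 1/(67119 - 440) = 1/66679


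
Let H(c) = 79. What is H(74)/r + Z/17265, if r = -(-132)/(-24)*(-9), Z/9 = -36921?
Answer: -10056247/569745 ≈ -17.650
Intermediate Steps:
Z = -332289 (Z = 9*(-36921) = -332289)
r = 99/2 (r = -(-132)*(-1)/24*(-9) = -11*½*(-9) = -11/2*(-9) = 99/2 ≈ 49.500)
H(74)/r + Z/17265 = 79/(99/2) - 332289/17265 = 79*(2/99) - 332289*1/17265 = 158/99 - 110763/5755 = -10056247/569745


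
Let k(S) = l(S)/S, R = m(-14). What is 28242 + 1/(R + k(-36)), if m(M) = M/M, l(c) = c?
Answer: 56485/2 ≈ 28243.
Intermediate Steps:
m(M) = 1
R = 1
k(S) = 1 (k(S) = S/S = 1)
28242 + 1/(R + k(-36)) = 28242 + 1/(1 + 1) = 28242 + 1/2 = 28242 + ½ = 56485/2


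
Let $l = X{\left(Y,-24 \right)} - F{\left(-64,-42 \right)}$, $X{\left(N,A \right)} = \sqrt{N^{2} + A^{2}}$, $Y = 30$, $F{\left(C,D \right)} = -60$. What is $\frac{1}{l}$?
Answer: $\frac{5}{177} - \frac{\sqrt{41}}{354} \approx 0.010161$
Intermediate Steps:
$X{\left(N,A \right)} = \sqrt{A^{2} + N^{2}}$
$l = 60 + 6 \sqrt{41}$ ($l = \sqrt{\left(-24\right)^{2} + 30^{2}} - -60 = \sqrt{576 + 900} + 60 = \sqrt{1476} + 60 = 6 \sqrt{41} + 60 = 60 + 6 \sqrt{41} \approx 98.419$)
$\frac{1}{l} = \frac{1}{60 + 6 \sqrt{41}}$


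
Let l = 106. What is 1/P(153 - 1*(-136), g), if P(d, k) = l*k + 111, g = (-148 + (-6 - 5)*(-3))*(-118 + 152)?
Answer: -1/414349 ≈ -2.4134e-6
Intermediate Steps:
g = -3910 (g = (-148 - 11*(-3))*34 = (-148 + 33)*34 = -115*34 = -3910)
P(d, k) = 111 + 106*k (P(d, k) = 106*k + 111 = 111 + 106*k)
1/P(153 - 1*(-136), g) = 1/(111 + 106*(-3910)) = 1/(111 - 414460) = 1/(-414349) = -1/414349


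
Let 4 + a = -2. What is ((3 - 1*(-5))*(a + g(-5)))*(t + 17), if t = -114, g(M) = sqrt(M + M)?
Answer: 4656 - 776*I*sqrt(10) ≈ 4656.0 - 2453.9*I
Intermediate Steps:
a = -6 (a = -4 - 2 = -6)
g(M) = sqrt(2)*sqrt(M) (g(M) = sqrt(2*M) = sqrt(2)*sqrt(M))
((3 - 1*(-5))*(a + g(-5)))*(t + 17) = ((3 - 1*(-5))*(-6 + sqrt(2)*sqrt(-5)))*(-114 + 17) = ((3 + 5)*(-6 + sqrt(2)*(I*sqrt(5))))*(-97) = (8*(-6 + I*sqrt(10)))*(-97) = (-48 + 8*I*sqrt(10))*(-97) = 4656 - 776*I*sqrt(10)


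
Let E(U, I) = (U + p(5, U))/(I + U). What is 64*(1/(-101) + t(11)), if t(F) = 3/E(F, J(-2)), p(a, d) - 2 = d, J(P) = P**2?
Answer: 12056/101 ≈ 119.37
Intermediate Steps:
p(a, d) = 2 + d
E(U, I) = (2 + 2*U)/(I + U) (E(U, I) = (U + (2 + U))/(I + U) = (2 + 2*U)/(I + U))
t(F) = 3*(4 + F)/(2*(1 + F)) (t(F) = 3/((2*(1 + F)/((-2)**2 + F))) = 3/((2*(1 + F)/(4 + F))) = 3*((4 + F)/(2*(1 + F))) = 3*(4 + F)/(2*(1 + F)))
64*(1/(-101) + t(11)) = 64*(1/(-101) + 3*(4 + 11)/(2*(1 + 11))) = 64*(-1/101 + (3/2)*15/12) = 64*(-1/101 + (3/2)*(1/12)*15) = 64*(-1/101 + 15/8) = 64*(1507/808) = 12056/101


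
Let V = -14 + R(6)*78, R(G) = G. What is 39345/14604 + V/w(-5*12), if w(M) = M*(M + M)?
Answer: 12079759/4381200 ≈ 2.7572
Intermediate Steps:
w(M) = 2*M² (w(M) = M*(2*M) = 2*M²)
V = 454 (V = -14 + 6*78 = -14 + 468 = 454)
39345/14604 + V/w(-5*12) = 39345/14604 + 454/((2*(-5*12)²)) = 39345*(1/14604) + 454/((2*(-60)²)) = 13115/4868 + 454/((2*3600)) = 13115/4868 + 454/7200 = 13115/4868 + 454*(1/7200) = 13115/4868 + 227/3600 = 12079759/4381200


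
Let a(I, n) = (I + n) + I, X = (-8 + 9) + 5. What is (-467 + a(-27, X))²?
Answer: 265225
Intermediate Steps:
X = 6 (X = 1 + 5 = 6)
a(I, n) = n + 2*I
(-467 + a(-27, X))² = (-467 + (6 + 2*(-27)))² = (-467 + (6 - 54))² = (-467 - 48)² = (-515)² = 265225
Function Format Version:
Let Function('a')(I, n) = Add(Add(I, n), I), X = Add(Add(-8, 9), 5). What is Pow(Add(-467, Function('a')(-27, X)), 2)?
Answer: 265225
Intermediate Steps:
X = 6 (X = Add(1, 5) = 6)
Function('a')(I, n) = Add(n, Mul(2, I))
Pow(Add(-467, Function('a')(-27, X)), 2) = Pow(Add(-467, Add(6, Mul(2, -27))), 2) = Pow(Add(-467, Add(6, -54)), 2) = Pow(Add(-467, -48), 2) = Pow(-515, 2) = 265225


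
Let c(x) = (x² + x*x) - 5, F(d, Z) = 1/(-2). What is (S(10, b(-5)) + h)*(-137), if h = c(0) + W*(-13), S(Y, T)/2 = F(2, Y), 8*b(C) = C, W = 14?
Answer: 25756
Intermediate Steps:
b(C) = C/8
F(d, Z) = -½
S(Y, T) = -1 (S(Y, T) = 2*(-½) = -1)
c(x) = -5 + 2*x² (c(x) = (x² + x²) - 5 = 2*x² - 5 = -5 + 2*x²)
h = -187 (h = (-5 + 2*0²) + 14*(-13) = (-5 + 2*0) - 182 = (-5 + 0) - 182 = -5 - 182 = -187)
(S(10, b(-5)) + h)*(-137) = (-1 - 187)*(-137) = -188*(-137) = 25756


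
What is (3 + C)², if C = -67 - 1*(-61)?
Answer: 9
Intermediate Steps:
C = -6 (C = -67 + 61 = -6)
(3 + C)² = (3 - 6)² = (-3)² = 9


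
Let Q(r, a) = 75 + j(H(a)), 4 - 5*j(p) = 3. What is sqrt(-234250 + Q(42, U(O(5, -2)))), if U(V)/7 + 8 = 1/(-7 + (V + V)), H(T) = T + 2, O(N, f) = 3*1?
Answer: I*sqrt(5854370)/5 ≈ 483.92*I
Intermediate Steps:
O(N, f) = 3
H(T) = 2 + T
j(p) = 1/5 (j(p) = 4/5 - 1/5*3 = 4/5 - 3/5 = 1/5)
U(V) = -56 + 7/(-7 + 2*V) (U(V) = -56 + 7/(-7 + (V + V)) = -56 + 7/(-7 + 2*V))
Q(r, a) = 376/5 (Q(r, a) = 75 + 1/5 = 376/5)
sqrt(-234250 + Q(42, U(O(5, -2)))) = sqrt(-234250 + 376/5) = sqrt(-1170874/5) = I*sqrt(5854370)/5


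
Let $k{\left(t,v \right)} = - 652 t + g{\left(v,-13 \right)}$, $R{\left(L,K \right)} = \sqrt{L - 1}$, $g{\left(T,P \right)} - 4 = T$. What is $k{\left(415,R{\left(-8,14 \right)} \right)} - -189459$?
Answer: $-81117 + 3 i \approx -81117.0 + 3.0 i$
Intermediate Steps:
$g{\left(T,P \right)} = 4 + T$
$R{\left(L,K \right)} = \sqrt{-1 + L}$
$k{\left(t,v \right)} = 4 + v - 652 t$ ($k{\left(t,v \right)} = - 652 t + \left(4 + v\right) = 4 + v - 652 t$)
$k{\left(415,R{\left(-8,14 \right)} \right)} - -189459 = \left(4 + \sqrt{-1 - 8} - 270580\right) - -189459 = \left(4 + \sqrt{-9} - 270580\right) + 189459 = \left(4 + 3 i - 270580\right) + 189459 = \left(-270576 + 3 i\right) + 189459 = -81117 + 3 i$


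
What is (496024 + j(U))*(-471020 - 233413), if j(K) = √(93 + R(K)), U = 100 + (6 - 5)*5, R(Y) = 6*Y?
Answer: -349415674392 - 704433*√723 ≈ -3.4943e+11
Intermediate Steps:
U = 105 (U = 100 + 1*5 = 100 + 5 = 105)
j(K) = √(93 + 6*K)
(496024 + j(U))*(-471020 - 233413) = (496024 + √(93 + 6*105))*(-471020 - 233413) = (496024 + √(93 + 630))*(-704433) = (496024 + √723)*(-704433) = -349415674392 - 704433*√723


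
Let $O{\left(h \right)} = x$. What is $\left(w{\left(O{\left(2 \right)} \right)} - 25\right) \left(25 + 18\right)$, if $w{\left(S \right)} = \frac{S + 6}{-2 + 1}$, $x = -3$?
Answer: $-1204$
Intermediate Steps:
$O{\left(h \right)} = -3$
$w{\left(S \right)} = -6 - S$ ($w{\left(S \right)} = \frac{6 + S}{-1} = \left(6 + S\right) \left(-1\right) = -6 - S$)
$\left(w{\left(O{\left(2 \right)} \right)} - 25\right) \left(25 + 18\right) = \left(\left(-6 - -3\right) - 25\right) \left(25 + 18\right) = \left(\left(-6 + 3\right) - 25\right) 43 = \left(-3 - 25\right) 43 = \left(-28\right) 43 = -1204$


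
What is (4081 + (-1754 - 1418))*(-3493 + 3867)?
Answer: 339966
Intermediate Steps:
(4081 + (-1754 - 1418))*(-3493 + 3867) = (4081 - 3172)*374 = 909*374 = 339966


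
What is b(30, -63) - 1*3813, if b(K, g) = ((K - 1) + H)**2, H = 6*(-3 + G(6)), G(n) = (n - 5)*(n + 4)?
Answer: 1228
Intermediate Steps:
G(n) = (-5 + n)*(4 + n)
H = 42 (H = 6*(-3 + (-20 + 6**2 - 1*6)) = 6*(-3 + (-20 + 36 - 6)) = 6*(-3 + 10) = 6*7 = 42)
b(K, g) = (41 + K)**2 (b(K, g) = ((K - 1) + 42)**2 = ((-1 + K) + 42)**2 = (41 + K)**2)
b(30, -63) - 1*3813 = (41 + 30)**2 - 1*3813 = 71**2 - 3813 = 5041 - 3813 = 1228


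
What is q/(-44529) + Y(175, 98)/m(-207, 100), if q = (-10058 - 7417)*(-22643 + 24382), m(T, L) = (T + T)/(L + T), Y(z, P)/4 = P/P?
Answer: 2100019127/3072501 ≈ 683.49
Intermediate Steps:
Y(z, P) = 4 (Y(z, P) = 4*(P/P) = 4*1 = 4)
m(T, L) = 2*T/(L + T) (m(T, L) = (2*T)/(L + T) = 2*T/(L + T))
q = -30389025 (q = -17475*1739 = -30389025)
q/(-44529) + Y(175, 98)/m(-207, 100) = -30389025/(-44529) + 4/((2*(-207)/(100 - 207))) = -30389025*(-1/44529) + 4/((2*(-207)/(-107))) = 10129675/14843 + 4/((2*(-207)*(-1/107))) = 10129675/14843 + 4/(414/107) = 10129675/14843 + 4*(107/414) = 10129675/14843 + 214/207 = 2100019127/3072501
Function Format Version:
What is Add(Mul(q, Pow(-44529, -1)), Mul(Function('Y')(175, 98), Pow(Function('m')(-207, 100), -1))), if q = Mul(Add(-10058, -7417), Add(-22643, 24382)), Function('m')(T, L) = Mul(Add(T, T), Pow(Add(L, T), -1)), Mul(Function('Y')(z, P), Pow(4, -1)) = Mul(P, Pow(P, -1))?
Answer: Rational(2100019127, 3072501) ≈ 683.49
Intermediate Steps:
Function('Y')(z, P) = 4 (Function('Y')(z, P) = Mul(4, Mul(P, Pow(P, -1))) = Mul(4, 1) = 4)
Function('m')(T, L) = Mul(2, T, Pow(Add(L, T), -1)) (Function('m')(T, L) = Mul(Mul(2, T), Pow(Add(L, T), -1)) = Mul(2, T, Pow(Add(L, T), -1)))
q = -30389025 (q = Mul(-17475, 1739) = -30389025)
Add(Mul(q, Pow(-44529, -1)), Mul(Function('Y')(175, 98), Pow(Function('m')(-207, 100), -1))) = Add(Mul(-30389025, Pow(-44529, -1)), Mul(4, Pow(Mul(2, -207, Pow(Add(100, -207), -1)), -1))) = Add(Mul(-30389025, Rational(-1, 44529)), Mul(4, Pow(Mul(2, -207, Pow(-107, -1)), -1))) = Add(Rational(10129675, 14843), Mul(4, Pow(Mul(2, -207, Rational(-1, 107)), -1))) = Add(Rational(10129675, 14843), Mul(4, Pow(Rational(414, 107), -1))) = Add(Rational(10129675, 14843), Mul(4, Rational(107, 414))) = Add(Rational(10129675, 14843), Rational(214, 207)) = Rational(2100019127, 3072501)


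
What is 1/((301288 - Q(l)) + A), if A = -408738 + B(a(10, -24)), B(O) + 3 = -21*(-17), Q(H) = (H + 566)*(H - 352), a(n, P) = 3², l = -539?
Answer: -1/83039 ≈ -1.2043e-5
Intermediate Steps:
a(n, P) = 9
Q(H) = (-352 + H)*(566 + H) (Q(H) = (566 + H)*(-352 + H) = (-352 + H)*(566 + H))
B(O) = 354 (B(O) = -3 - 21*(-17) = -3 + 357 = 354)
A = -408384 (A = -408738 + 354 = -408384)
1/((301288 - Q(l)) + A) = 1/((301288 - (-199232 + (-539)² + 214*(-539))) - 408384) = 1/((301288 - (-199232 + 290521 - 115346)) - 408384) = 1/((301288 - 1*(-24057)) - 408384) = 1/((301288 + 24057) - 408384) = 1/(325345 - 408384) = 1/(-83039) = -1/83039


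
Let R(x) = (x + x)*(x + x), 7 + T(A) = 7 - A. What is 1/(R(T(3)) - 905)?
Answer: -1/869 ≈ -0.0011507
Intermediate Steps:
T(A) = -A (T(A) = -7 + (7 - A) = -A)
R(x) = 4*x**2 (R(x) = (2*x)*(2*x) = 4*x**2)
1/(R(T(3)) - 905) = 1/(4*(-1*3)**2 - 905) = 1/(4*(-3)**2 - 905) = 1/(4*9 - 905) = 1/(36 - 905) = 1/(-869) = -1/869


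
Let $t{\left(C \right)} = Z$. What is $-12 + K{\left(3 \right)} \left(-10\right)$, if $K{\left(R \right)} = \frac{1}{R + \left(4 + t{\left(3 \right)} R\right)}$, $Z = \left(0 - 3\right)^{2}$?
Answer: $- \frac{209}{17} \approx -12.294$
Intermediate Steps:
$Z = 9$ ($Z = \left(-3\right)^{2} = 9$)
$t{\left(C \right)} = 9$
$K{\left(R \right)} = \frac{1}{4 + 10 R}$ ($K{\left(R \right)} = \frac{1}{R + \left(4 + 9 R\right)} = \frac{1}{4 + 10 R}$)
$-12 + K{\left(3 \right)} \left(-10\right) = -12 + \frac{1}{2 \left(2 + 5 \cdot 3\right)} \left(-10\right) = -12 + \frac{1}{2 \left(2 + 15\right)} \left(-10\right) = -12 + \frac{1}{2 \cdot 17} \left(-10\right) = -12 + \frac{1}{2} \cdot \frac{1}{17} \left(-10\right) = -12 + \frac{1}{34} \left(-10\right) = -12 - \frac{5}{17} = - \frac{209}{17}$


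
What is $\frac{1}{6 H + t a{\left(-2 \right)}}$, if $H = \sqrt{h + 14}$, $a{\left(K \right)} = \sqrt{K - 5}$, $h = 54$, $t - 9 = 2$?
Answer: $\frac{1}{12 \sqrt{17} + 11 i \sqrt{7}} \approx 0.015016 - 0.0088326 i$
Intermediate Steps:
$t = 11$ ($t = 9 + 2 = 11$)
$a{\left(K \right)} = \sqrt{-5 + K}$
$H = 2 \sqrt{17}$ ($H = \sqrt{54 + 14} = \sqrt{68} = 2 \sqrt{17} \approx 8.2462$)
$\frac{1}{6 H + t a{\left(-2 \right)}} = \frac{1}{6 \cdot 2 \sqrt{17} + 11 \sqrt{-5 - 2}} = \frac{1}{12 \sqrt{17} + 11 \sqrt{-7}} = \frac{1}{12 \sqrt{17} + 11 i \sqrt{7}}$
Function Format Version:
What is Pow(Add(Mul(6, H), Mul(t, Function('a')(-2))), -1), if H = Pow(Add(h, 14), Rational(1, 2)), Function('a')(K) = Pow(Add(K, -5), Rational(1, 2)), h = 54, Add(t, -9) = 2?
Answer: Pow(Add(Mul(12, Pow(17, Rational(1, 2))), Mul(11, I, Pow(7, Rational(1, 2)))), -1) ≈ Add(0.015016, Mul(-0.0088326, I))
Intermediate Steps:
t = 11 (t = Add(9, 2) = 11)
Function('a')(K) = Pow(Add(-5, K), Rational(1, 2))
H = Mul(2, Pow(17, Rational(1, 2))) (H = Pow(Add(54, 14), Rational(1, 2)) = Pow(68, Rational(1, 2)) = Mul(2, Pow(17, Rational(1, 2))) ≈ 8.2462)
Pow(Add(Mul(6, H), Mul(t, Function('a')(-2))), -1) = Pow(Add(Mul(6, Mul(2, Pow(17, Rational(1, 2)))), Mul(11, Pow(Add(-5, -2), Rational(1, 2)))), -1) = Pow(Add(Mul(12, Pow(17, Rational(1, 2))), Mul(11, Pow(-7, Rational(1, 2)))), -1) = Pow(Add(Mul(12, Pow(17, Rational(1, 2))), Mul(11, Mul(I, Pow(7, Rational(1, 2))))), -1) = Pow(Add(Mul(12, Pow(17, Rational(1, 2))), Mul(11, I, Pow(7, Rational(1, 2)))), -1)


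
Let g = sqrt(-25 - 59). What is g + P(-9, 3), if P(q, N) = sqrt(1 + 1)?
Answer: sqrt(2) + 2*I*sqrt(21) ≈ 1.4142 + 9.1651*I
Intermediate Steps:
P(q, N) = sqrt(2)
g = 2*I*sqrt(21) (g = sqrt(-84) = 2*I*sqrt(21) ≈ 9.1651*I)
g + P(-9, 3) = 2*I*sqrt(21) + sqrt(2) = sqrt(2) + 2*I*sqrt(21)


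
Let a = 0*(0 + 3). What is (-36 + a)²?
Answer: 1296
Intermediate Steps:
a = 0 (a = 0*3 = 0)
(-36 + a)² = (-36 + 0)² = (-36)² = 1296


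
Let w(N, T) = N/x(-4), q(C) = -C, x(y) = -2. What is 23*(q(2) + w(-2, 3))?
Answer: -23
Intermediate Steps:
w(N, T) = -N/2 (w(N, T) = N/(-2) = N*(-½) = -N/2)
23*(q(2) + w(-2, 3)) = 23*(-1*2 - ½*(-2)) = 23*(-2 + 1) = 23*(-1) = -23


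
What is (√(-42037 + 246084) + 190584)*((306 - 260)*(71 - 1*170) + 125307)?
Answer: 23013589752 + 120753*√204047 ≈ 2.3068e+10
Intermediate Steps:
(√(-42037 + 246084) + 190584)*((306 - 260)*(71 - 1*170) + 125307) = (√204047 + 190584)*(46*(71 - 170) + 125307) = (190584 + √204047)*(46*(-99) + 125307) = (190584 + √204047)*(-4554 + 125307) = (190584 + √204047)*120753 = 23013589752 + 120753*√204047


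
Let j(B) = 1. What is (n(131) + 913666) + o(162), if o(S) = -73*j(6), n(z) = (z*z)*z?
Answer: 3161684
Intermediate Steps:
n(z) = z³ (n(z) = z²*z = z³)
o(S) = -73 (o(S) = -73*1 = -73)
(n(131) + 913666) + o(162) = (131³ + 913666) - 73 = (2248091 + 913666) - 73 = 3161757 - 73 = 3161684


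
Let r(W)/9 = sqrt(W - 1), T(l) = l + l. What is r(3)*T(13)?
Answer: 234*sqrt(2) ≈ 330.93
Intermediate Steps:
T(l) = 2*l
r(W) = 9*sqrt(-1 + W) (r(W) = 9*sqrt(W - 1) = 9*sqrt(-1 + W))
r(3)*T(13) = (9*sqrt(-1 + 3))*(2*13) = (9*sqrt(2))*26 = 234*sqrt(2)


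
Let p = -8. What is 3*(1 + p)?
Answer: -21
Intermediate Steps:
3*(1 + p) = 3*(1 - 8) = 3*(-7) = -21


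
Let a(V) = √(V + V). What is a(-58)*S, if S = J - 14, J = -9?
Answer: -46*I*√29 ≈ -247.72*I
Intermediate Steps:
S = -23 (S = -9 - 14 = -23)
a(V) = √2*√V (a(V) = √(2*V) = √2*√V)
a(-58)*S = (√2*√(-58))*(-23) = (√2*(I*√58))*(-23) = (2*I*√29)*(-23) = -46*I*√29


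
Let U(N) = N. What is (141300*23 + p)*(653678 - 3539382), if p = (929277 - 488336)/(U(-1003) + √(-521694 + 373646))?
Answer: -10821758159492800808/1154057 + 5089700829856*I*√9253/1154057 ≈ -9.3771e+12 + 4.2424e+8*I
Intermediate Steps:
p = 440941/(-1003 + 4*I*√9253) (p = (929277 - 488336)/(-1003 + √(-521694 + 373646)) = 440941/(-1003 + √(-148048)) = 440941/(-1003 + 4*I*√9253) ≈ -383.23 - 147.01*I)
(141300*23 + p)*(653678 - 3539382) = (141300*23 + (-442263823/1154057 - 1763764*I*√9253/1154057))*(653678 - 3539382) = (3249900 + (-442263823/1154057 - 1763764*I*√9253/1154057))*(-2885704) = (3750127580477/1154057 - 1763764*I*√9253/1154057)*(-2885704) = -10821758159492800808/1154057 + 5089700829856*I*√9253/1154057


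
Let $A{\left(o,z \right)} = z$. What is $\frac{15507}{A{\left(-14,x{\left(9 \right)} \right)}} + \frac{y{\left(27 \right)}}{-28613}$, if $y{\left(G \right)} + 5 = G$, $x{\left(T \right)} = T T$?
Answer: $\frac{49300001}{257517} \approx 191.44$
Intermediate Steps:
$x{\left(T \right)} = T^{2}$
$y{\left(G \right)} = -5 + G$
$\frac{15507}{A{\left(-14,x{\left(9 \right)} \right)}} + \frac{y{\left(27 \right)}}{-28613} = \frac{15507}{9^{2}} + \frac{-5 + 27}{-28613} = \frac{15507}{81} + 22 \left(- \frac{1}{28613}\right) = 15507 \cdot \frac{1}{81} - \frac{22}{28613} = \frac{1723}{9} - \frac{22}{28613} = \frac{49300001}{257517}$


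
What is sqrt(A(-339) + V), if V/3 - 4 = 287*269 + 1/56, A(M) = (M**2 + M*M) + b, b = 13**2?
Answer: sqrt(361919530)/28 ≈ 679.44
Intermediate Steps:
b = 169
A(M) = 169 + 2*M**2 (A(M) = (M**2 + M*M) + 169 = (M**2 + M**2) + 169 = 2*M**2 + 169 = 169 + 2*M**2)
V = 12970779/56 (V = 12 + 3*(287*269 + 1/56) = 12 + 3*(77203 + 1/56) = 12 + 3*(4323369/56) = 12 + 12970107/56 = 12970779/56 ≈ 2.3162e+5)
sqrt(A(-339) + V) = sqrt((169 + 2*(-339)**2) + 12970779/56) = sqrt((169 + 2*114921) + 12970779/56) = sqrt((169 + 229842) + 12970779/56) = sqrt(230011 + 12970779/56) = sqrt(25851395/56) = sqrt(361919530)/28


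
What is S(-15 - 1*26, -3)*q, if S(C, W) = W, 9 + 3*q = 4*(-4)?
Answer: 25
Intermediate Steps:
q = -25/3 (q = -3 + (4*(-4))/3 = -3 + (⅓)*(-16) = -3 - 16/3 = -25/3 ≈ -8.3333)
S(-15 - 1*26, -3)*q = -3*(-25/3) = 25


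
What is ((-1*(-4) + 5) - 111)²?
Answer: 10404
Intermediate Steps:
((-1*(-4) + 5) - 111)² = ((4 + 5) - 111)² = (9 - 111)² = (-102)² = 10404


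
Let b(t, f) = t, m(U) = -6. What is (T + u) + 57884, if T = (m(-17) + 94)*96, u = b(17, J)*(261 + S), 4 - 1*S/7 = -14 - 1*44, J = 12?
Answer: 78147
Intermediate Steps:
S = 434 (S = 28 - 7*(-14 - 1*44) = 28 - 7*(-14 - 44) = 28 - 7*(-58) = 28 + 406 = 434)
u = 11815 (u = 17*(261 + 434) = 17*695 = 11815)
T = 8448 (T = (-6 + 94)*96 = 88*96 = 8448)
(T + u) + 57884 = (8448 + 11815) + 57884 = 20263 + 57884 = 78147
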